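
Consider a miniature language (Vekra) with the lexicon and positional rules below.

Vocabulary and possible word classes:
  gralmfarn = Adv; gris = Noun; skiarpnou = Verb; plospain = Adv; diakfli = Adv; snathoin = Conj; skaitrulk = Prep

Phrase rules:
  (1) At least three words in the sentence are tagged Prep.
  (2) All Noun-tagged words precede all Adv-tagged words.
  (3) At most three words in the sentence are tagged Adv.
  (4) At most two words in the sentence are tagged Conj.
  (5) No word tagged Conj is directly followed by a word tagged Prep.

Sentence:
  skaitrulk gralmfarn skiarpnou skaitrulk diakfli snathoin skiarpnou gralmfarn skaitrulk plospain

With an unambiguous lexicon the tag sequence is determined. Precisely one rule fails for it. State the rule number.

3

Fixed tagging: Prep Adv Verb Prep Adv Conj Verb Adv Prep Adv.
Rule check: R1 ✓, R2 ✓, R3 ✗, R4 ✓, R5 ✓.
Only rule 3 fails.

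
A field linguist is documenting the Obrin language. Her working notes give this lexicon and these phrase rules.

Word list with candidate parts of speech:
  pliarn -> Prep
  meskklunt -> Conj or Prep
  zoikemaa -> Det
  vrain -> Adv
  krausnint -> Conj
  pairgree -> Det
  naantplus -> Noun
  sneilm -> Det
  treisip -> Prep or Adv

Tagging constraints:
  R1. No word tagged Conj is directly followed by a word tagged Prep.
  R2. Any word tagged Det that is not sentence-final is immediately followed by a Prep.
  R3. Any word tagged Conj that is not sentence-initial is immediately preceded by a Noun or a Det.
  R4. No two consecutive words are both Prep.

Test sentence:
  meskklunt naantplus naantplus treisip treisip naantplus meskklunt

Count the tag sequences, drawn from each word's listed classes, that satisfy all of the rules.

Candidates per position — 1:meskklunt {Conj,Prep}; 2:naantplus {Noun}; 3:naantplus {Noun}; 4:treisip {Prep,Adv}; 5:treisip {Prep,Adv}; 6:naantplus {Noun}; 7:meskklunt {Conj,Prep}.
There are 16 candidate sequences in total.
Checking each against the rules leaves 12 sequences.
Count = 12.

12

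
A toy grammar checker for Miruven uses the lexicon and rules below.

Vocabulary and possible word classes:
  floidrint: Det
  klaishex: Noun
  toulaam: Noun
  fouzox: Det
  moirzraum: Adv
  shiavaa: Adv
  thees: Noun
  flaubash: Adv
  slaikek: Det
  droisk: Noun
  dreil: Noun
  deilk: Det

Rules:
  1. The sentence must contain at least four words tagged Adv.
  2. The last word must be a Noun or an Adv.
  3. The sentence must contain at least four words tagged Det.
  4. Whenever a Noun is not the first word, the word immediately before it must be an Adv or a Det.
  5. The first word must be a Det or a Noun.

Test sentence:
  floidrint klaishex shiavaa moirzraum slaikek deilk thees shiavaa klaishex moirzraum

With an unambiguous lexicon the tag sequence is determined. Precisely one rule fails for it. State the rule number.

Fixed tagging: Det Noun Adv Adv Det Det Noun Adv Noun Adv.
Applying the rules: R1 holds, R2 holds, R3 violated, R4 holds, R5 holds.
Only rule 3 fails.

3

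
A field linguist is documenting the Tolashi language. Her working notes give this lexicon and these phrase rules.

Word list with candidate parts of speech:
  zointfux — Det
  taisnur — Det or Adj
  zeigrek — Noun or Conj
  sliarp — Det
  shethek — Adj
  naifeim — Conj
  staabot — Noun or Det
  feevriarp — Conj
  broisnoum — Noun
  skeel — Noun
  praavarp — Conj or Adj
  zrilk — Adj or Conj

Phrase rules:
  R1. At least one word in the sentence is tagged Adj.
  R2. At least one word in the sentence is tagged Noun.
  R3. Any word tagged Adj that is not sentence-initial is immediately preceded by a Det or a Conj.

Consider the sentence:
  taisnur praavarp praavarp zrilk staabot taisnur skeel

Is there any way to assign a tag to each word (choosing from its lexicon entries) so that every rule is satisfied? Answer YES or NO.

Candidates per position — 1:taisnur {Det,Adj}; 2:praavarp {Conj,Adj}; 3:praavarp {Conj,Adj}; 4:zrilk {Adj,Conj}; 5:staabot {Noun,Det}; 6:taisnur {Det,Adj}; 7:skeel {Noun}.
One satisfying assignment: Adj Conj Conj Adj Noun Det Noun.
Checking: rule 1 ok; rule 2 ok; rule 3 ok.

YES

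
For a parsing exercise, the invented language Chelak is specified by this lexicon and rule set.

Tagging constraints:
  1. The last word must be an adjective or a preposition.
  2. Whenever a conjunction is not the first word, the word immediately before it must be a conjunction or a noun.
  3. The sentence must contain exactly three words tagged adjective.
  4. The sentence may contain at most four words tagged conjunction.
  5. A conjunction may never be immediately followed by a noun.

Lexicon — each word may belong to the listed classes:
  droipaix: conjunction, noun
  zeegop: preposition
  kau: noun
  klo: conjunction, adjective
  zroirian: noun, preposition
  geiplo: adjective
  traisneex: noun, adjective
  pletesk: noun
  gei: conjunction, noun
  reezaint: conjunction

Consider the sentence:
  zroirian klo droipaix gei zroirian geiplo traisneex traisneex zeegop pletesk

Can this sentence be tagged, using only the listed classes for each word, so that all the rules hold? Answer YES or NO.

NO

Candidates per position — 1:zroirian {noun,preposition}; 2:klo {conjunction,adjective}; 3:droipaix {conjunction,noun}; 4:gei {conjunction,noun}; 5:zroirian {noun,preposition}; 6:geiplo {adjective}; 7:traisneex {noun,adjective}; 8:traisneex {noun,adjective}; 9:zeegop {preposition}; 10:pletesk {noun}.
Rule 1 cannot be satisfied by any choice of tags from the lexicon.
So there is no consistent tagging.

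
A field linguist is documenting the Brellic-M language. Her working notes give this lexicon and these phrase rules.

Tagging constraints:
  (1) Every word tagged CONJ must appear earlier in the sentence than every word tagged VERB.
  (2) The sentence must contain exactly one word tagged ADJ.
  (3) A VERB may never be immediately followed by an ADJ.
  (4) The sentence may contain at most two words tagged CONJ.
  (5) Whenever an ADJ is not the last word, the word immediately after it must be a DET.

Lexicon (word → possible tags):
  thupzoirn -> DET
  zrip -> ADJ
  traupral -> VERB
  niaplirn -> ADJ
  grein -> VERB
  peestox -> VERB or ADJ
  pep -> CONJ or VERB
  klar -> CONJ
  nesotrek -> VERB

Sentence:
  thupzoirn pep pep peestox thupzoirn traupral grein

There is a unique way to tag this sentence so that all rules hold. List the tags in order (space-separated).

DET CONJ CONJ ADJ DET VERB VERB

Candidates per position — 1:thupzoirn {DET}; 2:pep {CONJ,VERB}; 3:pep {CONJ,VERB}; 4:peestox {VERB,ADJ}; 5:thupzoirn {DET}; 6:traupral {VERB}; 7:grein {VERB}.
At position 4, choosing VERB makes rule 2 impossible to satisfy; hence ADJ.
At position 3, choosing VERB makes rule 3 impossible to satisfy; hence CONJ.
At position 2, choosing VERB makes rule 1 impossible to satisfy; hence CONJ.
The unique satisfying tagging is: DET CONJ CONJ ADJ DET VERB VERB.
Checking: rule 1 ✓; rule 2 ✓; rule 3 ✓; rule 4 ✓; rule 5 ✓.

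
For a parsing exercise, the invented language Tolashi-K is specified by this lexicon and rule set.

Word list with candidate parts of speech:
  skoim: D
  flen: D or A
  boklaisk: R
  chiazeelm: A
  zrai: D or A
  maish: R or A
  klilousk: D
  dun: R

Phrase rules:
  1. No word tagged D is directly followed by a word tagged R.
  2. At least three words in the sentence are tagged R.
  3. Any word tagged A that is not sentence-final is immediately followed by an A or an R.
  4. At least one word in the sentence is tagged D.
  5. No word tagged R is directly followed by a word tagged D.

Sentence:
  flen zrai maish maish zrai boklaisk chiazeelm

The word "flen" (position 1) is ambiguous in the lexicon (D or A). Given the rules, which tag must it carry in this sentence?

Candidates per position — 1:flen {D,A}; 2:zrai {D,A}; 3:maish {R,A}; 4:maish {R,A}; 5:zrai {D,A}; 6:boklaisk {R}; 7:chiazeelm {A}.
If word 3 were A, no tagging could satisfy rule 2; so word 3 is R.
If word 4 were A, no tagging could satisfy rule 2; so word 4 is R.
If word 5 were D, no tagging could satisfy rule 1; so word 5 is A.
If word 2 were D, no tagging could satisfy rule 1; so word 2 is A.
If word 1 were A, no tagging could satisfy rule 4; so word 1 is D.
That leaves exactly one tagging: D A R R A R A.
Check: rule 1 ✓; rule 2 ✓; rule 3 ✓; rule 4 ✓; rule 5 ✓.

D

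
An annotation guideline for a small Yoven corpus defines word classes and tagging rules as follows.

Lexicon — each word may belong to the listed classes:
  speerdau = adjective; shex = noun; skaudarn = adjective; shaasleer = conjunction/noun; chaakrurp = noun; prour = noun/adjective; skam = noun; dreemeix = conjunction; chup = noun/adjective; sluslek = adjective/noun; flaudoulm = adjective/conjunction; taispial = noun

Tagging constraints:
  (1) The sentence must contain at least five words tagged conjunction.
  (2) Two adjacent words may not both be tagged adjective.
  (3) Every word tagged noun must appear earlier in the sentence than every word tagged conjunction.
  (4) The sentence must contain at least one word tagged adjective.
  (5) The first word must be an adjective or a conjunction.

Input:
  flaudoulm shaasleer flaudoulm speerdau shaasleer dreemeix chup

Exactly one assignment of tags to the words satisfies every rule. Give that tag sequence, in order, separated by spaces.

conjunction conjunction conjunction adjective conjunction conjunction adjective

Candidates per position — 1:flaudoulm {adjective,conjunction}; 2:shaasleer {conjunction,noun}; 3:flaudoulm {adjective,conjunction}; 4:speerdau {adjective}; 5:shaasleer {conjunction,noun}; 6:dreemeix {conjunction}; 7:chup {noun,adjective}.
Position 1: tagging it adjective would leave rule 1 unsatisfiable, so it must be conjunction.
Position 2: tagging it noun would leave rule 1 unsatisfiable, so it must be conjunction.
Position 3: tagging it adjective would leave rule 1 unsatisfiable, so it must be conjunction.
Position 5: tagging it noun would leave rule 1 unsatisfiable, so it must be conjunction.
Position 7: tagging it noun would leave rule 3 unsatisfiable, so it must be adjective.
So the tagging must be: conjunction conjunction conjunction adjective conjunction conjunction adjective.
Check: rule 1 holds; rule 2 holds; rule 3 holds; rule 4 holds; rule 5 holds.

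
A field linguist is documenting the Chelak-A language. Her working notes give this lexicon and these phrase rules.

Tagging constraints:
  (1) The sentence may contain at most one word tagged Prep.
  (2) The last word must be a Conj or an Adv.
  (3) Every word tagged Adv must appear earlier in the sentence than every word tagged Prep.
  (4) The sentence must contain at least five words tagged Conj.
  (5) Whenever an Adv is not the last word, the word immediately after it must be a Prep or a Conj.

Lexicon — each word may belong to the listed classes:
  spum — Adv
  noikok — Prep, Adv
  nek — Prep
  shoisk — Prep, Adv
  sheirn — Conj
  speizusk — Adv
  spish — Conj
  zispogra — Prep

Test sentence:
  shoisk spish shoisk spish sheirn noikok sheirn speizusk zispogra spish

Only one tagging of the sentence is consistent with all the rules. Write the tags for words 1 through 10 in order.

Adv Conj Adv Conj Conj Adv Conj Adv Prep Conj

Candidates per position — 1:shoisk {Prep,Adv}; 2:spish {Conj}; 3:shoisk {Prep,Adv}; 4:spish {Conj}; 5:sheirn {Conj}; 6:noikok {Prep,Adv}; 7:sheirn {Conj}; 8:speizusk {Adv}; 9:zispogra {Prep}; 10:spish {Conj}.
Position 1: tagging it Prep would leave rule 1 unsatisfiable, so it must be Adv.
Position 3: tagging it Prep would leave rule 1 unsatisfiable, so it must be Adv.
Position 6: tagging it Prep would leave rule 1 unsatisfiable, so it must be Adv.
The only consistent sequence is: Adv Conj Adv Conj Conj Adv Conj Adv Prep Conj.
Rule-by-rule: rule 1 holds; rule 2 holds; rule 3 holds; rule 4 holds; rule 5 holds.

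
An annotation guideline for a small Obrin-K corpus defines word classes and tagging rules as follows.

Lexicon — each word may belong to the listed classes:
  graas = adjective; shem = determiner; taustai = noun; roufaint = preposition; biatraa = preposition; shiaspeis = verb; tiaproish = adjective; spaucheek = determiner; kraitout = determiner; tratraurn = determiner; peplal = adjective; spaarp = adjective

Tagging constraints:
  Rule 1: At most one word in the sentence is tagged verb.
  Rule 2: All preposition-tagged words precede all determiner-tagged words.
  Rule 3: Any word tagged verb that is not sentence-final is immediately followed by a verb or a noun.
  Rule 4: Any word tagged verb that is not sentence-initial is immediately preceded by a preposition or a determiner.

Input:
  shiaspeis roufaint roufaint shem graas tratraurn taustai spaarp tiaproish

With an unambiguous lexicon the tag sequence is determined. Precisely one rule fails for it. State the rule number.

3

Fixed tagging: verb preposition preposition determiner adjective determiner noun adjective adjective.
Applying the rules: R1 ✓, R2 ✓, R3 ✗, R4 ✓.
Only rule 3 fails.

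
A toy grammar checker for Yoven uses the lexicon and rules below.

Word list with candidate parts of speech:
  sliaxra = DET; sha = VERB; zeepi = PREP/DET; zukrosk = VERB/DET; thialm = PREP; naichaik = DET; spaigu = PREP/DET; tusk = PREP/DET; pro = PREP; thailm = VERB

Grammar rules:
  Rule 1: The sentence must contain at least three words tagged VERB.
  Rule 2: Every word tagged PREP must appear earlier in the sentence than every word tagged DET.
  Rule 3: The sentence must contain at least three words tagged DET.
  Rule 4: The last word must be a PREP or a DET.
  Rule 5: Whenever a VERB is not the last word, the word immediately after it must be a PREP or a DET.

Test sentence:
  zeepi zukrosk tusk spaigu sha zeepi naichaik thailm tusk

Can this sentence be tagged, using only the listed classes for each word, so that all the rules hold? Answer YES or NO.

Candidates per position — 1:zeepi {PREP,DET}; 2:zukrosk {VERB,DET}; 3:tusk {PREP,DET}; 4:spaigu {PREP,DET}; 5:sha {VERB}; 6:zeepi {PREP,DET}; 7:naichaik {DET}; 8:thailm {VERB}; 9:tusk {PREP,DET}.
One satisfying assignment: DET VERB DET DET VERB DET DET VERB DET.
Checking: rule 1 satisfied; rule 2 satisfied; rule 3 satisfied; rule 4 satisfied; rule 5 satisfied.

YES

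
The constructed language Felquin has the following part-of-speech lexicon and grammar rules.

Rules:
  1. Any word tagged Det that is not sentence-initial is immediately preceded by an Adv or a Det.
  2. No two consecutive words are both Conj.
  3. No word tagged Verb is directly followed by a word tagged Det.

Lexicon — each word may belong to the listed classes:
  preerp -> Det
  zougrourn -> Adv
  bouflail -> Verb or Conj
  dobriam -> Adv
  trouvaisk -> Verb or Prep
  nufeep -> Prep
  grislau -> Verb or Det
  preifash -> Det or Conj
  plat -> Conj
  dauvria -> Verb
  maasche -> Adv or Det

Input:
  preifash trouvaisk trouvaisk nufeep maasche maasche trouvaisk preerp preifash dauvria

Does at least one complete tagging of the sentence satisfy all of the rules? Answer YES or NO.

NO

Candidates per position — 1:preifash {Det,Conj}; 2:trouvaisk {Verb,Prep}; 3:trouvaisk {Verb,Prep}; 4:nufeep {Prep}; 5:maasche {Adv,Det}; 6:maasche {Adv,Det}; 7:trouvaisk {Verb,Prep}; 8:preerp {Det}; 9:preifash {Det,Conj}; 10:dauvria {Verb}.
Rule 1 cannot be satisfied by any choice of tags from the lexicon.
So there is no consistent tagging.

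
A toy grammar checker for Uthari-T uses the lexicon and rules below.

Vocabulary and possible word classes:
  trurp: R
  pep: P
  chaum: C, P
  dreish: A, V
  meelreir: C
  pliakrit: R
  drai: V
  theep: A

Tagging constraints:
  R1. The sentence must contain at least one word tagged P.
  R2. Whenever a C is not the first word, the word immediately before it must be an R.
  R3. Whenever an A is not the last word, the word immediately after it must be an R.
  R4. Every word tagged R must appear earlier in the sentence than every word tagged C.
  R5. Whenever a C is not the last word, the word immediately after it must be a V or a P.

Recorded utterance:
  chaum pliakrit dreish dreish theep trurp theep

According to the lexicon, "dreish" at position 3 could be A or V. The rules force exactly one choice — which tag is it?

V

Candidates per position — 1:chaum {C,P}; 2:pliakrit {R}; 3:dreish {A,V}; 4:dreish {A,V}; 5:theep {A}; 6:trurp {R}; 7:theep {A}.
At position 1, choosing C makes rule 1 impossible to satisfy; hence P.
At position 3, choosing A makes rule 3 impossible to satisfy; hence V.
At position 4, choosing A makes rule 3 impossible to satisfy; hence V.
So the tagging must be: P R V V A R A.
Check: rule 1 holds; rule 2 holds; rule 3 holds; rule 4 holds; rule 5 holds.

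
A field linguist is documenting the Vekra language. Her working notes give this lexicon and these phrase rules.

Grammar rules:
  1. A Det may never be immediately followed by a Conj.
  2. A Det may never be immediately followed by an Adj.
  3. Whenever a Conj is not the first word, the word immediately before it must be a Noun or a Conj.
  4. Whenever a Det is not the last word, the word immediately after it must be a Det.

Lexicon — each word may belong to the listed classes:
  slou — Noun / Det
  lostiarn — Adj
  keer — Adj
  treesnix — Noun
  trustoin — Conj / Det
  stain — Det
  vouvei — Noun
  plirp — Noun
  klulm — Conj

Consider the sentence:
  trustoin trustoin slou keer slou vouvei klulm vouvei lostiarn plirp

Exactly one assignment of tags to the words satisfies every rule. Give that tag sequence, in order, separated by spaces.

Conj Conj Noun Adj Noun Noun Conj Noun Adj Noun

Candidates per position — 1:trustoin {Conj,Det}; 2:trustoin {Conj,Det}; 3:slou {Noun,Det}; 4:keer {Adj}; 5:slou {Noun,Det}; 6:vouvei {Noun}; 7:klulm {Conj}; 8:vouvei {Noun}; 9:lostiarn {Adj}; 10:plirp {Noun}.
If word 1 were Det, no tagging could satisfy rule 4; so word 1 is Conj.
If word 2 were Det, no tagging could satisfy rule 4; so word 2 is Conj.
If word 3 were Det, no tagging could satisfy rule 2; so word 3 is Noun.
If word 5 were Det, no tagging could satisfy rule 4; so word 5 is Noun.
That leaves exactly one tagging: Conj Conj Noun Adj Noun Noun Conj Noun Adj Noun.
Checking: rule 1 holds; rule 2 holds; rule 3 holds; rule 4 holds.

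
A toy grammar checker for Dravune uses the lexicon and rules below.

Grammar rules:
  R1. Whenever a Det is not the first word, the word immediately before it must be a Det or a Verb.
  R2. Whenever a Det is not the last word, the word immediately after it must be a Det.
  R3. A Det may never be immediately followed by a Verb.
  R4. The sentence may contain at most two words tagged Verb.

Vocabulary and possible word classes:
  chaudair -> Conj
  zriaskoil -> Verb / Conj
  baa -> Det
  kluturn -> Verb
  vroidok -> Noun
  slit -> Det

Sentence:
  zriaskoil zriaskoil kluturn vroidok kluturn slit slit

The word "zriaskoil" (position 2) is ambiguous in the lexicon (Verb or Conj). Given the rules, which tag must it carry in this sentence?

Conj

Candidates per position — 1:zriaskoil {Verb,Conj}; 2:zriaskoil {Verb,Conj}; 3:kluturn {Verb}; 4:vroidok {Noun}; 5:kluturn {Verb}; 6:slit {Det}; 7:slit {Det}.
Word 1 cannot be Verb — rule 4 would then fail for every completion. It is Conj.
Word 2 cannot be Verb — rule 4 would then fail for every completion. It is Conj.
The unique satisfying tagging is: Conj Conj Verb Noun Verb Det Det.
Check: rule 1 ok; rule 2 ok; rule 3 ok; rule 4 ok.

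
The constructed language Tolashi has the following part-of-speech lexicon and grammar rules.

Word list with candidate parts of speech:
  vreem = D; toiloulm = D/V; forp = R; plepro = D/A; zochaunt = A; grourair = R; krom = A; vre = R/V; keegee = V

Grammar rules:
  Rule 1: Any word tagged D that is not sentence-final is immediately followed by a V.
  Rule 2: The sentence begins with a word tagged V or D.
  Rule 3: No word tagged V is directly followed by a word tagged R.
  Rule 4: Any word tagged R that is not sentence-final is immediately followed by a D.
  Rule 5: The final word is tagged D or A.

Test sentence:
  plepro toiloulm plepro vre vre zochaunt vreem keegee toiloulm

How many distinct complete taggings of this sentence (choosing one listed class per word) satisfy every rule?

2

Candidates per position — 1:plepro {D,A}; 2:toiloulm {D,V}; 3:plepro {D,A}; 4:vre {R,V}; 5:vre {R,V}; 6:zochaunt {A}; 7:vreem {D}; 8:keegee {V}; 9:toiloulm {D,V}.
There are 64 candidate sequences in total.
The sequences that satisfy every rule: D V D V V A D V D; D V A V V A D V D.
Count = 2.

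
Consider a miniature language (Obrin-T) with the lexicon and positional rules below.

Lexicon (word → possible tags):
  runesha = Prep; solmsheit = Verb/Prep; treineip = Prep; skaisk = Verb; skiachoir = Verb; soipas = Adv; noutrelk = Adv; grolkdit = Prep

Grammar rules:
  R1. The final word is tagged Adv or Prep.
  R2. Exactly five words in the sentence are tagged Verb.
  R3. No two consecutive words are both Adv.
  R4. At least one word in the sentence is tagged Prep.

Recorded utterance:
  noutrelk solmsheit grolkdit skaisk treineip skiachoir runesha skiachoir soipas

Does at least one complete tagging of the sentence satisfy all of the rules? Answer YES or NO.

NO

Candidates per position — 1:noutrelk {Adv}; 2:solmsheit {Verb,Prep}; 3:grolkdit {Prep}; 4:skaisk {Verb}; 5:treineip {Prep}; 6:skiachoir {Verb}; 7:runesha {Prep}; 8:skiachoir {Verb}; 9:soipas {Adv}.
Rule 2 cannot be satisfied by any choice of tags from the lexicon.
So there is no consistent tagging.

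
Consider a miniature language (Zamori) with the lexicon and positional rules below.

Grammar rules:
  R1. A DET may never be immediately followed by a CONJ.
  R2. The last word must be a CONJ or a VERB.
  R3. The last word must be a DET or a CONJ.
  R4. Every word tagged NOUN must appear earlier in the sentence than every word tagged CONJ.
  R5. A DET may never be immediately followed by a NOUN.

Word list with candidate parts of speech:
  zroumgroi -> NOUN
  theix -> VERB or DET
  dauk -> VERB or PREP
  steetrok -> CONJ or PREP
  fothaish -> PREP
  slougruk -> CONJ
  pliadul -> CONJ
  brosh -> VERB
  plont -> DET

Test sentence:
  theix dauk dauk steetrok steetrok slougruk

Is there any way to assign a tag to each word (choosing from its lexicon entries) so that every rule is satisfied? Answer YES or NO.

YES

Candidates per position — 1:theix {VERB,DET}; 2:dauk {VERB,PREP}; 3:dauk {VERB,PREP}; 4:steetrok {CONJ,PREP}; 5:steetrok {CONJ,PREP}; 6:slougruk {CONJ}.
One satisfying assignment: DET PREP VERB PREP CONJ CONJ.
Rule-by-rule: rule 1 holds; rule 2 holds; rule 3 holds; rule 4 holds; rule 5 holds.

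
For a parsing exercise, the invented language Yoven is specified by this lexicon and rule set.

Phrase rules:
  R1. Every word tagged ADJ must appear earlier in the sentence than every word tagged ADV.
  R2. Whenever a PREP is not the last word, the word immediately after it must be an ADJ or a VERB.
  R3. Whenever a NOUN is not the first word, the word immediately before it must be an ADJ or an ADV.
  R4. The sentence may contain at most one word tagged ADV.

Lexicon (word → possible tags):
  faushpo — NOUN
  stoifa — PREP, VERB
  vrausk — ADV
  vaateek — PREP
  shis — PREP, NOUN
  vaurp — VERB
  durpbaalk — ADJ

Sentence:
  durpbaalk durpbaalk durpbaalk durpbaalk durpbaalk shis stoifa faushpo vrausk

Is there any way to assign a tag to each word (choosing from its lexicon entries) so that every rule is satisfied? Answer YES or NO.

NO

Candidates per position — 1:durpbaalk {ADJ}; 2:durpbaalk {ADJ}; 3:durpbaalk {ADJ}; 4:durpbaalk {ADJ}; 5:durpbaalk {ADJ}; 6:shis {PREP,NOUN}; 7:stoifa {PREP,VERB}; 8:faushpo {NOUN}; 9:vrausk {ADV}.
Rule 3 cannot be satisfied by any choice of tags from the lexicon.
So there is no consistent tagging.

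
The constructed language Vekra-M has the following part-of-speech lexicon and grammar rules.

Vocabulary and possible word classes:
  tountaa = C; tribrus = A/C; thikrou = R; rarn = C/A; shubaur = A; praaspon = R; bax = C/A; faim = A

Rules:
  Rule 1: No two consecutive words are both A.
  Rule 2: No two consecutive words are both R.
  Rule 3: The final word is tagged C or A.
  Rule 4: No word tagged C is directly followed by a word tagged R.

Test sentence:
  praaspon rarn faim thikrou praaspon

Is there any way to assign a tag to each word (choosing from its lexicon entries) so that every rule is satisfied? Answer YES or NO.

NO

Candidates per position — 1:praaspon {R}; 2:rarn {C,A}; 3:faim {A}; 4:thikrou {R}; 5:praaspon {R}.
Rule 2 cannot be satisfied by any choice of tags from the lexicon.
So there is no consistent tagging.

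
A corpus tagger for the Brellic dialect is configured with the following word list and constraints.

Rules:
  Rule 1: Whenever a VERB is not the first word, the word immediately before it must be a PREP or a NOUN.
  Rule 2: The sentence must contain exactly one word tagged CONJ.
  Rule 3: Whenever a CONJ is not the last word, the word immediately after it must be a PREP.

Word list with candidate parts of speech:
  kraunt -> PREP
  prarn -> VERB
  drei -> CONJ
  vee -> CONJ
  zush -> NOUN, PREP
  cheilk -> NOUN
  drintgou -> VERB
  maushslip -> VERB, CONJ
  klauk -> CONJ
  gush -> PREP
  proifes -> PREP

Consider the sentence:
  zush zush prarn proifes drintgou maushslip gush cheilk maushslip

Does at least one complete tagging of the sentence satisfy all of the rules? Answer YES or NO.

Candidates per position — 1:zush {NOUN,PREP}; 2:zush {NOUN,PREP}; 3:prarn {VERB}; 4:proifes {PREP}; 5:drintgou {VERB}; 6:maushslip {VERB,CONJ}; 7:gush {PREP}; 8:cheilk {NOUN}; 9:maushslip {VERB,CONJ}.
One satisfying assignment: PREP PREP VERB PREP VERB CONJ PREP NOUN VERB.
Verifying each rule — rule 1 satisfied; rule 2 satisfied; rule 3 satisfied.

YES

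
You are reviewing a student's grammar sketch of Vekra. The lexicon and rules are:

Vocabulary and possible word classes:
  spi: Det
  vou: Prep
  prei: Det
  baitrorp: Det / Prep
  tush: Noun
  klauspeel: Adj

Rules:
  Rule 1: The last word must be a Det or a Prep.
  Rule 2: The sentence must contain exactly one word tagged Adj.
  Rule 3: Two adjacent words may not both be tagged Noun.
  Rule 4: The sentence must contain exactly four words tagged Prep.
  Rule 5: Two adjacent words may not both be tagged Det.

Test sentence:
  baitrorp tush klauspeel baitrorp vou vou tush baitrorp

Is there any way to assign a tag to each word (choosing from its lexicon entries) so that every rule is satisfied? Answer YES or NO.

YES

Candidates per position — 1:baitrorp {Det,Prep}; 2:tush {Noun}; 3:klauspeel {Adj}; 4:baitrorp {Det,Prep}; 5:vou {Prep}; 6:vou {Prep}; 7:tush {Noun}; 8:baitrorp {Det,Prep}.
One satisfying assignment: Prep Noun Adj Prep Prep Prep Noun Det.
Check: rule 1 ok; rule 2 ok; rule 3 ok; rule 4 ok; rule 5 ok.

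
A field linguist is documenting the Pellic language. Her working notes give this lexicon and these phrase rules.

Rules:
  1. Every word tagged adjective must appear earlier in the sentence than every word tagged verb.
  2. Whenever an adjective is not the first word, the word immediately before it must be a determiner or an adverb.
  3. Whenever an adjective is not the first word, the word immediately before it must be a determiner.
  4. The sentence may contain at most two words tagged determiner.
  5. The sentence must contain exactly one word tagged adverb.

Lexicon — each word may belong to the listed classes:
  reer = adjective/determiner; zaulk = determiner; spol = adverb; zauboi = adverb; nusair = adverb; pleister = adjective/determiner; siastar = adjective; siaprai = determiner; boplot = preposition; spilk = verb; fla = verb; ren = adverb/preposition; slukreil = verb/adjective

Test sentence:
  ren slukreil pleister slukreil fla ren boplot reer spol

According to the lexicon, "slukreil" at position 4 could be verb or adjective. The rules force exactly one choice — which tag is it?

verb

Candidates per position — 1:ren {adverb,preposition}; 2:slukreil {verb,adjective}; 3:pleister {adjective,determiner}; 4:slukreil {verb,adjective}; 5:fla {verb}; 6:ren {adverb,preposition}; 7:boplot {preposition}; 8:reer {adjective,determiner}; 9:spol {adverb}.
If word 1 were adverb, no tagging could satisfy rule 5; so word 1 is preposition.
If word 2 were adjective, no tagging could satisfy rule 2; so word 2 is verb.
If word 3 were adjective, no tagging could satisfy rule 1; so word 3 is determiner.
If word 4 were adjective, no tagging could satisfy rule 1; so word 4 is verb.
If word 6 were adverb, no tagging could satisfy rule 5; so word 6 is preposition.
If word 8 were adjective, no tagging could satisfy rule 1; so word 8 is determiner.
The only consistent sequence is: preposition verb determiner verb verb preposition preposition determiner adverb.
Verifying each rule — rule 1 ✓; rule 2 ✓; rule 3 ✓; rule 4 ✓; rule 5 ✓.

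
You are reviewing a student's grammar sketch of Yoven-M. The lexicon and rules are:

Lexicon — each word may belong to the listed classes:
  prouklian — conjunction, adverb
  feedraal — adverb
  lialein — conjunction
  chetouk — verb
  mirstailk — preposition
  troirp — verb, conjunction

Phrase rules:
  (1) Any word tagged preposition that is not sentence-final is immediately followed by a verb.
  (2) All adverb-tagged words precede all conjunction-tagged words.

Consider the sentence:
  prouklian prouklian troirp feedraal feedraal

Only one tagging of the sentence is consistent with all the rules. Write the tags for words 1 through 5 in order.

Candidates per position — 1:prouklian {conjunction,adverb}; 2:prouklian {conjunction,adverb}; 3:troirp {verb,conjunction}; 4:feedraal {adverb}; 5:feedraal {adverb}.
Word 1 cannot be conjunction — rule 2 would then fail for every completion. It is adverb.
Word 2 cannot be conjunction — rule 2 would then fail for every completion. It is adverb.
Word 3 cannot be conjunction — rule 2 would then fail for every completion. It is verb.
The unique satisfying tagging is: adverb adverb verb adverb adverb.
Verifying each rule — rule 1 satisfied; rule 2 satisfied.

adverb adverb verb adverb adverb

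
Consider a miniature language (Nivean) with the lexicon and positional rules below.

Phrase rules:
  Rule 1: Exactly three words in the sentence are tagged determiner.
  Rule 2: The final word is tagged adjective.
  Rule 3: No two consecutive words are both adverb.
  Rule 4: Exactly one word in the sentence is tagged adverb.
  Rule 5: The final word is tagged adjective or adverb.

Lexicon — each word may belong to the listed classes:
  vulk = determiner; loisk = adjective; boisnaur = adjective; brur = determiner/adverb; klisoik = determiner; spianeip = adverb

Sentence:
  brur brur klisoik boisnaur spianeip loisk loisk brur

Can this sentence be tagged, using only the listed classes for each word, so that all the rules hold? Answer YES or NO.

NO

Candidates per position — 1:brur {determiner,adverb}; 2:brur {determiner,adverb}; 3:klisoik {determiner}; 4:boisnaur {adjective}; 5:spianeip {adverb}; 6:loisk {adjective}; 7:loisk {adjective}; 8:brur {determiner,adverb}.
Rule 2 cannot be satisfied by any choice of tags from the lexicon.
So there is no consistent tagging.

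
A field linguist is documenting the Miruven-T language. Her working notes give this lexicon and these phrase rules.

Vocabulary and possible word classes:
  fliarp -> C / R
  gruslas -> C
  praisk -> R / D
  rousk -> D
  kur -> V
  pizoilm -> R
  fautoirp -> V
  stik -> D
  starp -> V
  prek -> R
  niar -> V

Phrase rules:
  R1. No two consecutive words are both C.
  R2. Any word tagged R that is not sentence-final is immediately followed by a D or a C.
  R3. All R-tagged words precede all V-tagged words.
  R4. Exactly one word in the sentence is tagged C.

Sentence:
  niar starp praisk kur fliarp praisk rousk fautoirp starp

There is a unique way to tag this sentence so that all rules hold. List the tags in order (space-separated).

V V D V C D D V V

Candidates per position — 1:niar {V}; 2:starp {V}; 3:praisk {R,D}; 4:kur {V}; 5:fliarp {C,R}; 6:praisk {R,D}; 7:rousk {D}; 8:fautoirp {V}; 9:starp {V}.
Position 3: tagging it R would leave rule 2 unsatisfiable, so it must be D.
Position 5: tagging it R would leave rule 3 unsatisfiable, so it must be C.
Position 6: tagging it R would leave rule 3 unsatisfiable, so it must be D.
So the tagging must be: V V D V C D D V V.
Checking: rule 1 ok; rule 2 ok; rule 3 ok; rule 4 ok.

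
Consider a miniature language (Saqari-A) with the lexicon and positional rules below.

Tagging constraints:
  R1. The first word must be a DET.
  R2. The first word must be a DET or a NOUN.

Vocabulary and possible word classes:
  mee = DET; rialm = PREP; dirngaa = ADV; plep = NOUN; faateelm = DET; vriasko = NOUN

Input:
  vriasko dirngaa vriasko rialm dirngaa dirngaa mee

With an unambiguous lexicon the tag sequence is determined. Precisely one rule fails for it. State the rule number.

Fixed tagging: NOUN ADV NOUN PREP ADV ADV DET.
Checking each rule: R1 fails, R2 ok.
Only rule 1 fails.

1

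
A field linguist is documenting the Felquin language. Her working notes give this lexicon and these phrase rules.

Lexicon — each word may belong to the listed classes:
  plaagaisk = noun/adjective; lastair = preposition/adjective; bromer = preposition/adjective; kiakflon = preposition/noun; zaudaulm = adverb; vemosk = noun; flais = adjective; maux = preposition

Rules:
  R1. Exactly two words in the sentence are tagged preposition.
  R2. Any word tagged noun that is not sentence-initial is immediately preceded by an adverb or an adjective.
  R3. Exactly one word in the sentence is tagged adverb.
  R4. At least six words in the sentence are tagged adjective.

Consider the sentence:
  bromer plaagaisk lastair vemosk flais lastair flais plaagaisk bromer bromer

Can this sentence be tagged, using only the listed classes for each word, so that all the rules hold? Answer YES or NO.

Candidates per position — 1:bromer {preposition,adjective}; 2:plaagaisk {noun,adjective}; 3:lastair {preposition,adjective}; 4:vemosk {noun}; 5:flais {adjective}; 6:lastair {preposition,adjective}; 7:flais {adjective}; 8:plaagaisk {noun,adjective}; 9:bromer {preposition,adjective}; 10:bromer {preposition,adjective}.
Rule 3 cannot be satisfied by any choice of tags from the lexicon.
So there is no consistent tagging.

NO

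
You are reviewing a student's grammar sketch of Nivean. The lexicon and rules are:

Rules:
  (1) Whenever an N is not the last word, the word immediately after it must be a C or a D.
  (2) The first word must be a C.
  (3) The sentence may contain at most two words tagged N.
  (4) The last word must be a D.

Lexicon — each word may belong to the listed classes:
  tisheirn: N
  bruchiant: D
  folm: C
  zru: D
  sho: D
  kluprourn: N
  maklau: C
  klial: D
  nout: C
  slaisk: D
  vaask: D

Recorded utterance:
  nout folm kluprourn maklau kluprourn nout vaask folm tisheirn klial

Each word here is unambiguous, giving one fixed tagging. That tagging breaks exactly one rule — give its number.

3

Fixed tagging: C C N C N C D C N D.
Rule check: R1 pass, R2 pass, R3 fail, R4 pass.
Only rule 3 fails.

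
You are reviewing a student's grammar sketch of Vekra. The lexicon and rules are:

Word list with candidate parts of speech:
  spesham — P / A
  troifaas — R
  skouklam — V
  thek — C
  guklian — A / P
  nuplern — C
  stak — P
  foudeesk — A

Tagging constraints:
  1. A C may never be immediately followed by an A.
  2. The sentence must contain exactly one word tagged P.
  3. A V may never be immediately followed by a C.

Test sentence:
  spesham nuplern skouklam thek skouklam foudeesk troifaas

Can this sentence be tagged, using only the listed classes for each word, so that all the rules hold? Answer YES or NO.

NO

Candidates per position — 1:spesham {P,A}; 2:nuplern {C}; 3:skouklam {V}; 4:thek {C}; 5:skouklam {V}; 6:foudeesk {A}; 7:troifaas {R}.
Rule 3 cannot be satisfied by any choice of tags from the lexicon.
So there is no consistent tagging.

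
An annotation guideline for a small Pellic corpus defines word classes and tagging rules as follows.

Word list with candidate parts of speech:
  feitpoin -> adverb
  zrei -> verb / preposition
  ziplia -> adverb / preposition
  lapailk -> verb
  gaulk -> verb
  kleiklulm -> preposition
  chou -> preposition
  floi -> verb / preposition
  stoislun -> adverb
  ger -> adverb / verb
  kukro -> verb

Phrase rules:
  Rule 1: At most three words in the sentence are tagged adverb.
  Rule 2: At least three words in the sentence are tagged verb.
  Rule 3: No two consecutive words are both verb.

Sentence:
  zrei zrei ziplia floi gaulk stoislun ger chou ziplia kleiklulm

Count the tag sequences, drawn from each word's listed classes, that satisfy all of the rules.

Candidates per position — 1:zrei {verb,preposition}; 2:zrei {verb,preposition}; 3:ziplia {adverb,preposition}; 4:floi {verb,preposition}; 5:gaulk {verb}; 6:stoislun {adverb}; 7:ger {adverb,verb}; 8:chou {preposition}; 9:ziplia {adverb,preposition}; 10:kleiklulm {preposition}.
There are 64 candidate sequences in total.
Checking each against the rules leaves 8 sequences.
Count = 8.

8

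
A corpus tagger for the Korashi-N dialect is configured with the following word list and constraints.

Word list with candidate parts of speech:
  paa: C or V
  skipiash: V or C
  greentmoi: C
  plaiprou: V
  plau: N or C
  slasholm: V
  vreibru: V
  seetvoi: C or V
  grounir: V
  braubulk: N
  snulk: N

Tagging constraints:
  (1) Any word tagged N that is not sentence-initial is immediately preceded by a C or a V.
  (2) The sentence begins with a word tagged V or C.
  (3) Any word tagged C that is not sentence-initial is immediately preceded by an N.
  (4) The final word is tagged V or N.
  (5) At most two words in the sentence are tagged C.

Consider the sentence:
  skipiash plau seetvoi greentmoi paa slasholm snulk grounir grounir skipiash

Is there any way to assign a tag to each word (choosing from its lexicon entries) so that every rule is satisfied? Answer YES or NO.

Candidates per position — 1:skipiash {V,C}; 2:plau {N,C}; 3:seetvoi {C,V}; 4:greentmoi {C}; 5:paa {C,V}; 6:slasholm {V}; 7:snulk {N}; 8:grounir {V}; 9:grounir {V}; 10:skipiash {V,C}.
Rule 3 cannot be satisfied by any choice of tags from the lexicon.
So there is no consistent tagging.

NO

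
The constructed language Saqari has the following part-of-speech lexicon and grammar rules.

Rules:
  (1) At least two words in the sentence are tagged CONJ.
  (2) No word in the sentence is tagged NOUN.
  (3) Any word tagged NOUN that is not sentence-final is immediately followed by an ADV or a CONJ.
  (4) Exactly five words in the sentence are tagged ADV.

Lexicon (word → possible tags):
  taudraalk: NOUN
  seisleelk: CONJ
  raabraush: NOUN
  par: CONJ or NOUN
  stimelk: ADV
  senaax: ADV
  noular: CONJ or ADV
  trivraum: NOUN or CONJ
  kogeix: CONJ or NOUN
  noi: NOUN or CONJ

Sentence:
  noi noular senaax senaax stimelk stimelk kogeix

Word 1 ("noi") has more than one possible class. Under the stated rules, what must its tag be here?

Candidates per position — 1:noi {NOUN,CONJ}; 2:noular {CONJ,ADV}; 3:senaax {ADV}; 4:senaax {ADV}; 5:stimelk {ADV}; 6:stimelk {ADV}; 7:kogeix {CONJ,NOUN}.
Position 1: tagging it NOUN would leave rule 2 unsatisfiable, so it must be CONJ.
Position 2: tagging it CONJ would leave rule 4 unsatisfiable, so it must be ADV.
Position 7: tagging it NOUN would leave rule 1 unsatisfiable, so it must be CONJ.
That leaves exactly one tagging: CONJ ADV ADV ADV ADV ADV CONJ.
Checking: rule 1 ok; rule 2 ok; rule 3 ok; rule 4 ok.

CONJ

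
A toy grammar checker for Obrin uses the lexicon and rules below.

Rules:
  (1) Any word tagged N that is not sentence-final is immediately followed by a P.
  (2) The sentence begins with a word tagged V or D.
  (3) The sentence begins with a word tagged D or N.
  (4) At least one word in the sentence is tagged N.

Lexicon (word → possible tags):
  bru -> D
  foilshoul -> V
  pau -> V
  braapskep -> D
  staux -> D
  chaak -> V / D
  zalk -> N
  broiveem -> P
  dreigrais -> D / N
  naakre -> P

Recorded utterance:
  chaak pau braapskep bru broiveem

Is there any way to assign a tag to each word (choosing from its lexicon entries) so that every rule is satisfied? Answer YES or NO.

Candidates per position — 1:chaak {V,D}; 2:pau {V}; 3:braapskep {D}; 4:bru {D}; 5:broiveem {P}.
Rule 4 cannot be satisfied by any choice of tags from the lexicon.
So there is no consistent tagging.

NO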